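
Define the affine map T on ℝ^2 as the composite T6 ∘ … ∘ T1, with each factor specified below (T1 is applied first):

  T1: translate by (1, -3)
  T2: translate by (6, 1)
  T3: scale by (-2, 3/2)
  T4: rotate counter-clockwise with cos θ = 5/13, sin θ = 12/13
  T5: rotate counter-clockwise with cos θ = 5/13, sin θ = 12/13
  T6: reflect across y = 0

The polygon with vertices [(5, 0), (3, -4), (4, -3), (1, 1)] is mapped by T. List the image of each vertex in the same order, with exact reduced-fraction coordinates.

image vertices: (3216/169, 2523/169), (3460/169, 1329/169), (3518/169, 3495/338), (2084/169, 3483/338)

T1 translate by (1, -3): (5, 0) → (6, -3); (3, -4) → (4, -7); (4, -3) → (5, -6); (1, 1) → (2, -2)
T2 translate by (6, 1): (6, -3) → (12, -2); (4, -7) → (10, -6); (5, -6) → (11, -5); (2, -2) → (8, -1)
T3 scale by (-2, 3/2): (12, -2) → (-24, -3); (10, -6) → (-20, -9); (11, -5) → (-22, -15/2); (8, -1) → (-16, -3/2)
T4 rotate counter-clockwise with cos θ = 5/13, sin θ = 12/13: (-24, -3) → (-84/13, -303/13); (-20, -9) → (8/13, -285/13); (-22, -15/2) → (-20/13, -603/26); (-16, -3/2) → (-62/13, -399/26)
T5 rotate counter-clockwise with cos θ = 5/13, sin θ = 12/13: (-84/13, -303/13) → (3216/169, -2523/169); (8/13, -285/13) → (3460/169, -1329/169); (-20/13, -603/26) → (3518/169, -3495/338); (-62/13, -399/26) → (2084/169, -3483/338)
T6 reflect across y = 0: (3216/169, -2523/169) → (3216/169, 2523/169); (3460/169, -1329/169) → (3460/169, 1329/169); (3518/169, -3495/338) → (3518/169, 3495/338); (2084/169, -3483/338) → (2084/169, 3483/338)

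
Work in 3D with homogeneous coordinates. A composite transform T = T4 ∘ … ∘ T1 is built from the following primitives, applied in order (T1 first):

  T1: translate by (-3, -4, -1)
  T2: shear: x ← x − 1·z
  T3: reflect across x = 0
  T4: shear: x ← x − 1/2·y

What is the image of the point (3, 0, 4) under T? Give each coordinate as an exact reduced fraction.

T1 translate by (-3, -4, -1): (3, 0, 4) → (0, -4, 3)
T2 shear: x ← x − 1·z: (0, -4, 3) → (-3, -4, 3)
T3 reflect across x = 0: (-3, -4, 3) → (3, -4, 3)
T4 shear: x ← x − 1/2·y: (3, -4, 3) → (5, -4, 3)

T(p) = (5, -4, 3)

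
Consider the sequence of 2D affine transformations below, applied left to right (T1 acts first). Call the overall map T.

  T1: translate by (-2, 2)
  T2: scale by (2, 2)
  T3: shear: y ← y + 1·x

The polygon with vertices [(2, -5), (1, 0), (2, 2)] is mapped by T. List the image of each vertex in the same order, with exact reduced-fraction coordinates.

T1 translate by (-2, 2): (2, -5) → (0, -3); (1, 0) → (-1, 2); (2, 2) → (0, 4)
T2 scale by (2, 2): (0, -3) → (0, -6); (-1, 2) → (-2, 4); (0, 4) → (0, 8)
T3 shear: y ← y + 1·x: (0, -6) → (0, -6); (-2, 4) → (-2, 2); (0, 8) → (0, 8)

image vertices: (0, -6), (-2, 2), (0, 8)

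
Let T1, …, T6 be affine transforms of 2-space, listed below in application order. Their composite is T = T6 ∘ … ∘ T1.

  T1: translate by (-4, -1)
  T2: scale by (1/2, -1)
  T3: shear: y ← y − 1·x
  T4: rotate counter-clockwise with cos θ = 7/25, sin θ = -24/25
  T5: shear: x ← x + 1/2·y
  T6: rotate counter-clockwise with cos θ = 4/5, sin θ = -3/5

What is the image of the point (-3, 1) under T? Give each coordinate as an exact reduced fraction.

T1 translate by (-4, -1): (-3, 1) → (-7, 0)
T2 scale by (1/2, -1): (-7, 0) → (-7/2, 0)
T3 shear: y ← y − 1·x: (-7/2, 0) → (-7/2, 7/2)
T4 rotate counter-clockwise with cos θ = 7/25, sin θ = -24/25: (-7/2, 7/2) → (119/50, 217/50)
T5 shear: x ← x + 1/2·y: (119/50, 217/50) → (91/20, 217/50)
T6 rotate counter-clockwise with cos θ = 4/5, sin θ = -3/5: (91/20, 217/50) → (1561/250, 371/500)

T(p) = (1561/250, 371/500)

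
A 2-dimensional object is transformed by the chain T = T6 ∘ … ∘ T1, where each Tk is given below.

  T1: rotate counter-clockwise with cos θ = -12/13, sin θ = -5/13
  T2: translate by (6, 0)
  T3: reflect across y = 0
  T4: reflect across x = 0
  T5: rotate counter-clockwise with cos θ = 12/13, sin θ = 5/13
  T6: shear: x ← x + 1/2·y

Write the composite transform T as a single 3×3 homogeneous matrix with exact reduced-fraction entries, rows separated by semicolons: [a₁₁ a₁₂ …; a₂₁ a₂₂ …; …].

T = [179/169 -121/338 -87/13; 120/169 119/169 -30/13; 0 0 1]

T1 = [-12/13 5/13 0; -5/13 -12/13 0; 0 0 1]
T2·T1 = [-12/13 5/13 6; -5/13 -12/13 0; 0 0 1]
T3·…·T1 = [-12/13 5/13 6; 5/13 12/13 0; 0 0 1]
T4·…·T1 = [12/13 -5/13 -6; 5/13 12/13 0; 0 0 1]
T5·…·T1 = [119/169 -120/169 -72/13; 120/169 119/169 -30/13; 0 0 1]
T6·…·T1 = [179/169 -121/338 -87/13; 120/169 119/169 -30/13; 0 0 1]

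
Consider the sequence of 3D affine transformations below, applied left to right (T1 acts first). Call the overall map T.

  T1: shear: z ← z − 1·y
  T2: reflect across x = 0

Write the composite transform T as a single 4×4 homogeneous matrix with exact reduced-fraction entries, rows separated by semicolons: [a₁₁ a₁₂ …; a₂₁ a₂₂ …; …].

T = [-1 0 0 0; 0 1 0 0; 0 -1 1 0; 0 0 0 1]

T1 = [1 0 0 0; 0 1 0 0; 0 -1 1 0; 0 0 0 1]
T2·T1 = [-1 0 0 0; 0 1 0 0; 0 -1 1 0; 0 0 0 1]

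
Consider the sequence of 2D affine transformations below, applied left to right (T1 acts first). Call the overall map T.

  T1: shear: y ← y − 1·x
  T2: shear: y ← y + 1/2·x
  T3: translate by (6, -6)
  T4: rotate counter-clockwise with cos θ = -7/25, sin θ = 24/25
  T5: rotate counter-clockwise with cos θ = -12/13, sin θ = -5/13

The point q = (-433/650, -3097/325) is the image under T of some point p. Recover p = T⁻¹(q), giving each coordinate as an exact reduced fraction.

T1 = [1 0 0; -1 1 0; 0 0 1]
T2·T1 = [1 0 0; -1/2 1 0; 0 0 1]
T3·…·T1 = [1 0 6; -1/2 1 -6; 0 0 1]
T4·…·T1 = [1/5 -24/25 102/25; 11/10 -7/25 186/25; 0 0 1]
T5·…·T1 = [31/130 253/325 -294/325; -71/65 204/325 -2742/325; 0 0 1]
det M = 1; M⁻¹ = [204/325 -253/325 -6; 71/65 31/130 3; 0 0 1]
M⁻¹ · (-433/650, -3097/325)ᵀ = (1, 0)ᵀ

p = (1, 0)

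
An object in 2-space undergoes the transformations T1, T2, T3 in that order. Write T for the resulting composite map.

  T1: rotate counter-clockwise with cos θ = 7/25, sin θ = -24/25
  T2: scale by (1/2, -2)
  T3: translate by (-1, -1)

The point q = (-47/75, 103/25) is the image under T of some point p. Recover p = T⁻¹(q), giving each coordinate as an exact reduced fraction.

p = (8/3, 0)

T1 = [7/25 24/25 0; -24/25 7/25 0; 0 0 1]
T2·T1 = [7/50 12/25 0; 48/25 -14/25 0; 0 0 1]
T3·…·T1 = [7/50 12/25 -1; 48/25 -14/25 -1; 0 0 1]
det M = -1; M⁻¹ = [14/25 12/25 26/25; 48/25 -7/50 89/50; 0 0 1]
M⁻¹ · (-47/75, 103/25)ᵀ = (8/3, 0)ᵀ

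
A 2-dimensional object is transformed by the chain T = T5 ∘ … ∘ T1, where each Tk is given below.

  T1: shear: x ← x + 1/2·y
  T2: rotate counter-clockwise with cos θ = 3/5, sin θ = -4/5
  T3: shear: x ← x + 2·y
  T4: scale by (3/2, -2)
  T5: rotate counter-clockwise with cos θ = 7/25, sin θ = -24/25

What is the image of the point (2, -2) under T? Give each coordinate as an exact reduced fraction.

T(p) = (87/50, 208/25)

T1 shear: x ← x + 1/2·y: (2, -2) → (1, -2)
T2 rotate counter-clockwise with cos θ = 3/5, sin θ = -4/5: (1, -2) → (-1, -2)
T3 shear: x ← x + 2·y: (-1, -2) → (-5, -2)
T4 scale by (3/2, -2): (-5, -2) → (-15/2, 4)
T5 rotate counter-clockwise with cos θ = 7/25, sin θ = -24/25: (-15/2, 4) → (87/50, 208/25)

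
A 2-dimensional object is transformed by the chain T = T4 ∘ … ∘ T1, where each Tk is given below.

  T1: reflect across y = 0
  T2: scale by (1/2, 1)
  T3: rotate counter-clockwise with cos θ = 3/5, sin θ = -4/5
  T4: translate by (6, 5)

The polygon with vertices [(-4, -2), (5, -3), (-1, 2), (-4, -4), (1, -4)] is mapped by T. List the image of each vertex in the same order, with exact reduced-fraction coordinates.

T1 reflect across y = 0: (-4, -2) → (-4, 2); (5, -3) → (5, 3); (-1, 2) → (-1, -2); (-4, -4) → (-4, 4); (1, -4) → (1, 4)
T2 scale by (1/2, 1): (-4, 2) → (-2, 2); (5, 3) → (5/2, 3); (-1, -2) → (-1/2, -2); (-4, 4) → (-2, 4); (1, 4) → (1/2, 4)
T3 rotate counter-clockwise with cos θ = 3/5, sin θ = -4/5: (-2, 2) → (2/5, 14/5); (5/2, 3) → (39/10, -1/5); (-1/2, -2) → (-19/10, -4/5); (-2, 4) → (2, 4); (1/2, 4) → (7/2, 2)
T4 translate by (6, 5): (2/5, 14/5) → (32/5, 39/5); (39/10, -1/5) → (99/10, 24/5); (-19/10, -4/5) → (41/10, 21/5); (2, 4) → (8, 9); (7/2, 2) → (19/2, 7)

image vertices: (32/5, 39/5), (99/10, 24/5), (41/10, 21/5), (8, 9), (19/2, 7)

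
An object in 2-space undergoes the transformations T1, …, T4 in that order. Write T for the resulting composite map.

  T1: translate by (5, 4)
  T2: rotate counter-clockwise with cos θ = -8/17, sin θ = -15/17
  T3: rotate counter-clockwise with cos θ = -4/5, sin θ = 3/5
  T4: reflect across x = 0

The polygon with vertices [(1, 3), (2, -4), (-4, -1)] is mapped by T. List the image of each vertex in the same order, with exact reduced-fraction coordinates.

T1 translate by (5, 4): (1, 3) → (6, 7); (2, -4) → (7, 0); (-4, -1) → (1, 3)
T2 rotate counter-clockwise with cos θ = -8/17, sin θ = -15/17: (6, 7) → (57/17, -146/17); (7, 0) → (-56/17, -105/17); (1, 3) → (37/17, -39/17)
T3 rotate counter-clockwise with cos θ = -4/5, sin θ = 3/5: (57/17, -146/17) → (42/17, 151/17); (-56/17, -105/17) → (539/85, 252/85); (37/17, -39/17) → (-31/85, 267/85)
T4 reflect across x = 0: (42/17, 151/17) → (-42/17, 151/17); (539/85, 252/85) → (-539/85, 252/85); (-31/85, 267/85) → (31/85, 267/85)

image vertices: (-42/17, 151/17), (-539/85, 252/85), (31/85, 267/85)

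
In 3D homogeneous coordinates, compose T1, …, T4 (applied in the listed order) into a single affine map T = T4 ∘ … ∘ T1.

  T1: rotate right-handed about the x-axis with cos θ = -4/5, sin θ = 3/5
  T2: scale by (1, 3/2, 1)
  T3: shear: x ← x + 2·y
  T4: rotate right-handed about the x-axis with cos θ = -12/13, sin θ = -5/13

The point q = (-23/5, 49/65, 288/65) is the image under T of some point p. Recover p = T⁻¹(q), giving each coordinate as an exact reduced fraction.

p = (1/5, -1, 4)

T1 = [1 0 0 0; 0 -4/5 -3/5 0; 0 3/5 -4/5 0; 0 0 0 1]
T2·T1 = [1 0 0 0; 0 -6/5 -9/10 0; 0 3/5 -4/5 0; 0 0 0 1]
T3·…·T1 = [1 -12/5 -9/5 0; 0 -6/5 -9/10 0; 0 3/5 -4/5 0; 0 0 0 1]
T4·…·T1 = [1 -12/5 -9/5 0; 0 87/65 34/65 0; 0 -6/65 141/130 0; 0 0 0 1]
det M = 3/2; M⁻¹ = [1 24/13 10/13 0; 0 47/65 -68/195 0; 0 4/65 58/65 0; 0 0 0 1]
M⁻¹ · (-23/5, 49/65, 288/65)ᵀ = (1/5, -1, 4)ᵀ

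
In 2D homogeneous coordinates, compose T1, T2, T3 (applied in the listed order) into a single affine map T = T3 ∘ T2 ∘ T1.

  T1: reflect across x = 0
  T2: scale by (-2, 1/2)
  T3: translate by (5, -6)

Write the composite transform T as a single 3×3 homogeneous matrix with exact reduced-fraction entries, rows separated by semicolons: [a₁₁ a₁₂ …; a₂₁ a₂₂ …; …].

T = [2 0 5; 0 1/2 -6; 0 0 1]

T1 = [-1 0 0; 0 1 0; 0 0 1]
T2·T1 = [2 0 0; 0 1/2 0; 0 0 1]
T3·…·T1 = [2 0 5; 0 1/2 -6; 0 0 1]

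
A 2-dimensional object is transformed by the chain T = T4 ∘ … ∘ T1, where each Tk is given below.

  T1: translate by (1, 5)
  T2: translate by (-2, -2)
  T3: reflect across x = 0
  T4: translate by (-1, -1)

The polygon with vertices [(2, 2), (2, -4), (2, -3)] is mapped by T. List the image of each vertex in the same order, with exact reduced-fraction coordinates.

T1 translate by (1, 5): (2, 2) → (3, 7); (2, -4) → (3, 1); (2, -3) → (3, 2)
T2 translate by (-2, -2): (3, 7) → (1, 5); (3, 1) → (1, -1); (3, 2) → (1, 0)
T3 reflect across x = 0: (1, 5) → (-1, 5); (1, -1) → (-1, -1); (1, 0) → (-1, 0)
T4 translate by (-1, -1): (-1, 5) → (-2, 4); (-1, -1) → (-2, -2); (-1, 0) → (-2, -1)

image vertices: (-2, 4), (-2, -2), (-2, -1)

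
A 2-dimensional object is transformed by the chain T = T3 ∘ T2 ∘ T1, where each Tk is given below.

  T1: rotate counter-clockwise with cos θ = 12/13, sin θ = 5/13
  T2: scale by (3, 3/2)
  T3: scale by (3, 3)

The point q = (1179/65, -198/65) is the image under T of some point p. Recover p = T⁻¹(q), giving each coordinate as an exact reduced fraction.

T1 = [12/13 -5/13 0; 5/13 12/13 0; 0 0 1]
T2·T1 = [36/13 -15/13 0; 15/26 18/13 0; 0 0 1]
T3·…·T1 = [108/13 -45/13 0; 45/26 54/13 0; 0 0 1]
det M = 81/2; M⁻¹ = [4/39 10/117 0; -5/117 8/39 0; 0 0 1]
M⁻¹ · (1179/65, -198/65)ᵀ = (8/5, -7/5)ᵀ

p = (8/5, -7/5)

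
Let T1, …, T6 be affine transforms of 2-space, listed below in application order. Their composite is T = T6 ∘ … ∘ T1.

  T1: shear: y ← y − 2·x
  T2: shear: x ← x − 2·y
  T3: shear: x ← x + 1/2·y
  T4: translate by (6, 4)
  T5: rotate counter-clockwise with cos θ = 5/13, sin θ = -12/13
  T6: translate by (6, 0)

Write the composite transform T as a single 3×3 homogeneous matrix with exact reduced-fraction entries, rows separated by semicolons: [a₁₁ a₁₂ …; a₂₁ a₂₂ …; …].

T1 = [1 0 0; -2 1 0; 0 0 1]
T2·T1 = [5 -2 0; -2 1 0; 0 0 1]
T3·…·T1 = [4 -3/2 0; -2 1 0; 0 0 1]
T4·…·T1 = [4 -3/2 6; -2 1 4; 0 0 1]
T5·…·T1 = [-4/13 9/26 6; -58/13 23/13 -4; 0 0 1]
T6·…·T1 = [-4/13 9/26 12; -58/13 23/13 -4; 0 0 1]

T = [-4/13 9/26 12; -58/13 23/13 -4; 0 0 1]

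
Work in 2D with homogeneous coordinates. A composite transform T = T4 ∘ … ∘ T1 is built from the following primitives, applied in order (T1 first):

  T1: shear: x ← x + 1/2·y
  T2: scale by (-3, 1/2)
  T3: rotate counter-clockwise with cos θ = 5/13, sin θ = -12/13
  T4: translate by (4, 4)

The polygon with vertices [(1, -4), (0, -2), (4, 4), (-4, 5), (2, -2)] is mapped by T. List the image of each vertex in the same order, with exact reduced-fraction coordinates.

T1 shear: x ← x + 1/2·y: (1, -4) → (-1, -4); (0, -2) → (-1, -2); (4, 4) → (6, 4); (-4, 5) → (-3/2, 5); (2, -2) → (1, -2)
T2 scale by (-3, 1/2): (-1, -4) → (3, -2); (-1, -2) → (3, -1); (6, 4) → (-18, 2); (-3/2, 5) → (9/2, 5/2); (1, -2) → (-3, -1)
T3 rotate counter-clockwise with cos θ = 5/13, sin θ = -12/13: (3, -2) → (-9/13, -46/13); (3, -1) → (3/13, -41/13); (-18, 2) → (-66/13, 226/13); (9/2, 5/2) → (105/26, -83/26); (-3, -1) → (-27/13, 31/13)
T4 translate by (4, 4): (-9/13, -46/13) → (43/13, 6/13); (3/13, -41/13) → (55/13, 11/13); (-66/13, 226/13) → (-14/13, 278/13); (105/26, -83/26) → (209/26, 21/26); (-27/13, 31/13) → (25/13, 83/13)

image vertices: (43/13, 6/13), (55/13, 11/13), (-14/13, 278/13), (209/26, 21/26), (25/13, 83/13)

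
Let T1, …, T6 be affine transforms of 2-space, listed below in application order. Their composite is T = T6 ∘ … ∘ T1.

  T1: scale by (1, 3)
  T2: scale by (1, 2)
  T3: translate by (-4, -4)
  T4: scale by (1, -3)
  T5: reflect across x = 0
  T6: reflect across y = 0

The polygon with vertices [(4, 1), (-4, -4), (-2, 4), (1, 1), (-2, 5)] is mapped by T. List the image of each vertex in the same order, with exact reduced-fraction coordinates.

T1 scale by (1, 3): (4, 1) → (4, 3); (-4, -4) → (-4, -12); (-2, 4) → (-2, 12); (1, 1) → (1, 3); (-2, 5) → (-2, 15)
T2 scale by (1, 2): (4, 3) → (4, 6); (-4, -12) → (-4, -24); (-2, 12) → (-2, 24); (1, 3) → (1, 6); (-2, 15) → (-2, 30)
T3 translate by (-4, -4): (4, 6) → (0, 2); (-4, -24) → (-8, -28); (-2, 24) → (-6, 20); (1, 6) → (-3, 2); (-2, 30) → (-6, 26)
T4 scale by (1, -3): (0, 2) → (0, -6); (-8, -28) → (-8, 84); (-6, 20) → (-6, -60); (-3, 2) → (-3, -6); (-6, 26) → (-6, -78)
T5 reflect across x = 0: (0, -6) → (0, -6); (-8, 84) → (8, 84); (-6, -60) → (6, -60); (-3, -6) → (3, -6); (-6, -78) → (6, -78)
T6 reflect across y = 0: (0, -6) → (0, 6); (8, 84) → (8, -84); (6, -60) → (6, 60); (3, -6) → (3, 6); (6, -78) → (6, 78)

image vertices: (0, 6), (8, -84), (6, 60), (3, 6), (6, 78)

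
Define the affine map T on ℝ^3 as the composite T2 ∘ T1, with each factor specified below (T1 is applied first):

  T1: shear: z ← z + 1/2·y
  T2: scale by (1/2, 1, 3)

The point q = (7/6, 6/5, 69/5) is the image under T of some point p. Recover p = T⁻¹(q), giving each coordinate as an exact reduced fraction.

T1 = [1 0 0 0; 0 1 0 0; 0 1/2 1 0; 0 0 0 1]
T2·T1 = [1/2 0 0 0; 0 1 0 0; 0 3/2 3 0; 0 0 0 1]
det M = 3/2; M⁻¹ = [2 0 0 0; 0 1 0 0; 0 -1/2 1/3 0; 0 0 0 1]
M⁻¹ · (7/6, 6/5, 69/5)ᵀ = (7/3, 6/5, 4)ᵀ

p = (7/3, 6/5, 4)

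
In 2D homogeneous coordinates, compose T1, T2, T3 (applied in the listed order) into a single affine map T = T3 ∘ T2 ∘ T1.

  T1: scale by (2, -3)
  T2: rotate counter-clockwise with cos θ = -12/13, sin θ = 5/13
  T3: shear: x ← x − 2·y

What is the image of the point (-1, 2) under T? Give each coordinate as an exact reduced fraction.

T(p) = (-70/13, 62/13)

T1 scale by (2, -3): (-1, 2) → (-2, -6)
T2 rotate counter-clockwise with cos θ = -12/13, sin θ = 5/13: (-2, -6) → (54/13, 62/13)
T3 shear: x ← x − 2·y: (54/13, 62/13) → (-70/13, 62/13)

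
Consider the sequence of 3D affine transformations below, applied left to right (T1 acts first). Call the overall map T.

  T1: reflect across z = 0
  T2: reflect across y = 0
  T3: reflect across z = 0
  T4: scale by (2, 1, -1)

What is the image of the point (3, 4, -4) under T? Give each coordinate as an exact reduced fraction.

T1 reflect across z = 0: (3, 4, -4) → (3, 4, 4)
T2 reflect across y = 0: (3, 4, 4) → (3, -4, 4)
T3 reflect across z = 0: (3, -4, 4) → (3, -4, -4)
T4 scale by (2, 1, -1): (3, -4, -4) → (6, -4, 4)

T(p) = (6, -4, 4)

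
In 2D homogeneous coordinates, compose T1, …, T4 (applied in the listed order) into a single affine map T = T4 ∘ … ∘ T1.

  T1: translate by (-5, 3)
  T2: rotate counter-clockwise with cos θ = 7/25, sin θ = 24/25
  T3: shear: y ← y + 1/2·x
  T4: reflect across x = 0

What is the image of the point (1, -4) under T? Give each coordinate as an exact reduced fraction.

T(p) = (4/25, -21/5)

T1 translate by (-5, 3): (1, -4) → (-4, -1)
T2 rotate counter-clockwise with cos θ = 7/25, sin θ = 24/25: (-4, -1) → (-4/25, -103/25)
T3 shear: y ← y + 1/2·x: (-4/25, -103/25) → (-4/25, -21/5)
T4 reflect across x = 0: (-4/25, -21/5) → (4/25, -21/5)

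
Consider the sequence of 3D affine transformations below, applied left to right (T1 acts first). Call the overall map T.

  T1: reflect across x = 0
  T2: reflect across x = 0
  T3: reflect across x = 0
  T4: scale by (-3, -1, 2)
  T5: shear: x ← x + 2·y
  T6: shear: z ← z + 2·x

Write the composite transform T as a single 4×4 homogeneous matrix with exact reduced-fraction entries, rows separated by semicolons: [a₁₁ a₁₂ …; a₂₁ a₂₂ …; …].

T1 = [-1 0 0 0; 0 1 0 0; 0 0 1 0; 0 0 0 1]
T2·T1 = [1 0 0 0; 0 1 0 0; 0 0 1 0; 0 0 0 1]
T3·…·T1 = [-1 0 0 0; 0 1 0 0; 0 0 1 0; 0 0 0 1]
T4·…·T1 = [3 0 0 0; 0 -1 0 0; 0 0 2 0; 0 0 0 1]
T5·…·T1 = [3 -2 0 0; 0 -1 0 0; 0 0 2 0; 0 0 0 1]
T6·…·T1 = [3 -2 0 0; 0 -1 0 0; 6 -4 2 0; 0 0 0 1]

T = [3 -2 0 0; 0 -1 0 0; 6 -4 2 0; 0 0 0 1]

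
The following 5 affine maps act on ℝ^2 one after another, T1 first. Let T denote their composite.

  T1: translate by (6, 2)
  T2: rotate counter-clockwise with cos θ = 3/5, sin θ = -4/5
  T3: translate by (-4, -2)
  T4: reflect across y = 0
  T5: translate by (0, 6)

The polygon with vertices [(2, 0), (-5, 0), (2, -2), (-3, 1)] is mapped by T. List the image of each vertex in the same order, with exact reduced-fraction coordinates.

image vertices: (12/5, 66/5), (-9/5, 38/5), (4/5, 72/5), (1/5, 43/5)

T1 translate by (6, 2): (2, 0) → (8, 2); (-5, 0) → (1, 2); (2, -2) → (8, 0); (-3, 1) → (3, 3)
T2 rotate counter-clockwise with cos θ = 3/5, sin θ = -4/5: (8, 2) → (32/5, -26/5); (1, 2) → (11/5, 2/5); (8, 0) → (24/5, -32/5); (3, 3) → (21/5, -3/5)
T3 translate by (-4, -2): (32/5, -26/5) → (12/5, -36/5); (11/5, 2/5) → (-9/5, -8/5); (24/5, -32/5) → (4/5, -42/5); (21/5, -3/5) → (1/5, -13/5)
T4 reflect across y = 0: (12/5, -36/5) → (12/5, 36/5); (-9/5, -8/5) → (-9/5, 8/5); (4/5, -42/5) → (4/5, 42/5); (1/5, -13/5) → (1/5, 13/5)
T5 translate by (0, 6): (12/5, 36/5) → (12/5, 66/5); (-9/5, 8/5) → (-9/5, 38/5); (4/5, 42/5) → (4/5, 72/5); (1/5, 13/5) → (1/5, 43/5)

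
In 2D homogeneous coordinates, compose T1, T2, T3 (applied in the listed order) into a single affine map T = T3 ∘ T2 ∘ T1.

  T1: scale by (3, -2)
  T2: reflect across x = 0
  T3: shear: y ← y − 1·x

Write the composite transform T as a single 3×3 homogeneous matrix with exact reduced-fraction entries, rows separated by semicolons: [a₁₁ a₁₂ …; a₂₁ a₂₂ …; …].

T = [-3 0 0; 3 -2 0; 0 0 1]

T1 = [3 0 0; 0 -2 0; 0 0 1]
T2·T1 = [-3 0 0; 0 -2 0; 0 0 1]
T3·…·T1 = [-3 0 0; 3 -2 0; 0 0 1]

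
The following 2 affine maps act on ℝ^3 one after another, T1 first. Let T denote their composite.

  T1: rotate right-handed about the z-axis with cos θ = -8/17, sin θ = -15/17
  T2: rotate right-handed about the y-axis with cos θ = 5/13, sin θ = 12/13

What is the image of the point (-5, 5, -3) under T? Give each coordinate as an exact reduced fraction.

T(p) = (-37/221, 35/17, -1635/221)

T1 rotate right-handed about the z-axis with cos θ = -8/17, sin θ = -15/17: (-5, 5, -3) → (115/17, 35/17, -3)
T2 rotate right-handed about the y-axis with cos θ = 5/13, sin θ = 12/13: (115/17, 35/17, -3) → (-37/221, 35/17, -1635/221)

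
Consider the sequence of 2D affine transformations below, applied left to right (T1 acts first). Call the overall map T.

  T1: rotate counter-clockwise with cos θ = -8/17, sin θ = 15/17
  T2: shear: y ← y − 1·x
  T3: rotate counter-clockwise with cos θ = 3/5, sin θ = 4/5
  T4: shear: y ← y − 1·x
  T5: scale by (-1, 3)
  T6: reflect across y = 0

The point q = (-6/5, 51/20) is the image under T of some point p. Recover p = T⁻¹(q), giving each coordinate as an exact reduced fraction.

T1 = [-8/17 -15/17 0; 15/17 -8/17 0; 0 0 1]
T2·T1 = [-8/17 -15/17 0; 23/17 7/17 0; 0 0 1]
T3·…·T1 = [-116/85 -73/85 0; 37/85 -39/85 0; 0 0 1]
T4·…·T1 = [-116/85 -73/85 0; 9/5 2/5 0; 0 0 1]
T5·…·T1 = [116/85 73/85 0; 27/5 6/5 0; 0 0 1]
T6·…·T1 = [116/85 73/85 0; -27/5 -6/5 0; 0 0 1]
det M = 3; M⁻¹ = [-2/5 -73/255 0; 9/5 116/255 0; 0 0 1]
M⁻¹ · (-6/5, 51/20)ᵀ = (-1/4, -1)ᵀ

p = (-1/4, -1)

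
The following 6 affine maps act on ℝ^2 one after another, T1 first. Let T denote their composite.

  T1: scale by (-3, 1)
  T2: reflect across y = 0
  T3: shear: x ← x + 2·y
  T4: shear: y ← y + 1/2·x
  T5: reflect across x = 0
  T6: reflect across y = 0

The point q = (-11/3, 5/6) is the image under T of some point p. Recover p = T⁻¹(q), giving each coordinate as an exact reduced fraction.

p = (-3, 8/3)

T1 = [-3 0 0; 0 1 0; 0 0 1]
T2·T1 = [-3 0 0; 0 -1 0; 0 0 1]
T3·…·T1 = [-3 -2 0; 0 -1 0; 0 0 1]
T4·…·T1 = [-3 -2 0; -3/2 -2 0; 0 0 1]
T5·…·T1 = [3 2 0; -3/2 -2 0; 0 0 1]
T6·…·T1 = [3 2 0; 3/2 2 0; 0 0 1]
det M = 3; M⁻¹ = [2/3 -2/3 0; -1/2 1 0; 0 0 1]
M⁻¹ · (-11/3, 5/6)ᵀ = (-3, 8/3)ᵀ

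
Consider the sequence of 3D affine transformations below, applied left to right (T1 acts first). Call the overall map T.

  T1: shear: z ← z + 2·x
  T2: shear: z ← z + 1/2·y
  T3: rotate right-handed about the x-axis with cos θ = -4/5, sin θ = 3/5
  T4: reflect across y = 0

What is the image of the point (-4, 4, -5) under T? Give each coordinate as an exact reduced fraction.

T(p) = (-4, -17/5, 56/5)

T1 shear: z ← z + 2·x: (-4, 4, -5) → (-4, 4, -13)
T2 shear: z ← z + 1/2·y: (-4, 4, -13) → (-4, 4, -11)
T3 rotate right-handed about the x-axis with cos θ = -4/5, sin θ = 3/5: (-4, 4, -11) → (-4, 17/5, 56/5)
T4 reflect across y = 0: (-4, 17/5, 56/5) → (-4, -17/5, 56/5)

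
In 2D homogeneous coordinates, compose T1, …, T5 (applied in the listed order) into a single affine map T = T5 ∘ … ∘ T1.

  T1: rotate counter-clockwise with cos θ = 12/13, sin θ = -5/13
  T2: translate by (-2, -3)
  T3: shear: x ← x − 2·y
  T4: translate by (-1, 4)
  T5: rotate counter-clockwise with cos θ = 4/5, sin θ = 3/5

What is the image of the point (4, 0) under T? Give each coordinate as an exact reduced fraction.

T(p) = (529/65, 353/65)

T1 rotate counter-clockwise with cos θ = 12/13, sin θ = -5/13: (4, 0) → (48/13, -20/13)
T2 translate by (-2, -3): (48/13, -20/13) → (22/13, -59/13)
T3 shear: x ← x − 2·y: (22/13, -59/13) → (140/13, -59/13)
T4 translate by (-1, 4): (140/13, -59/13) → (127/13, -7/13)
T5 rotate counter-clockwise with cos θ = 4/5, sin θ = 3/5: (127/13, -7/13) → (529/65, 353/65)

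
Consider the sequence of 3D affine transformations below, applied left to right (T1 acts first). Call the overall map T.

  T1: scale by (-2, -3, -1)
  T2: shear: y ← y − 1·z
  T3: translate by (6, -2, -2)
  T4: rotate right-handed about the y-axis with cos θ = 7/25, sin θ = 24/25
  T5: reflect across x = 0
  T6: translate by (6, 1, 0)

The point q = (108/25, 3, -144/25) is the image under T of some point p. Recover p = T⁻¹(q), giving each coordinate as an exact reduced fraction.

p = (0, -2, -2)

T1 = [-2 0 0 0; 0 -3 0 0; 0 0 -1 0; 0 0 0 1]
T2·T1 = [-2 0 0 0; 0 -3 1 0; 0 0 -1 0; 0 0 0 1]
T3·…·T1 = [-2 0 0 6; 0 -3 1 -2; 0 0 -1 -2; 0 0 0 1]
T4·…·T1 = [-14/25 0 -24/25 -6/25; 0 -3 1 -2; 48/25 0 -7/25 -158/25; 0 0 0 1]
T5·…·T1 = [14/25 0 24/25 6/25; 0 -3 1 -2; 48/25 0 -7/25 -158/25; 0 0 0 1]
T6·…·T1 = [14/25 0 24/25 156/25; 0 -3 1 -1; 48/25 0 -7/25 -158/25; 0 0 0 1]
det M = 6; M⁻¹ = [7/50 0 12/25 54/25; 8/25 -1/3 -7/75 -73/25; 24/25 0 -7/25 -194/25; 0 0 0 1]
M⁻¹ · (108/25, 3, -144/25)ᵀ = (0, -2, -2)ᵀ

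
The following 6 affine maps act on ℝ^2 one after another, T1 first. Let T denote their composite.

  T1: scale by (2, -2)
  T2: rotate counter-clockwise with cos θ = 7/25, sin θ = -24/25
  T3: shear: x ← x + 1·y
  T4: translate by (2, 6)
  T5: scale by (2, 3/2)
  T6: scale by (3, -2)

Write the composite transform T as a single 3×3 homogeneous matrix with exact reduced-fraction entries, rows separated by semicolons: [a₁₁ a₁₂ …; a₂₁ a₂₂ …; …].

T1 = [2 0 0; 0 -2 0; 0 0 1]
T2·T1 = [14/25 -48/25 0; -48/25 -14/25 0; 0 0 1]
T3·…·T1 = [-34/25 -62/25 0; -48/25 -14/25 0; 0 0 1]
T4·…·T1 = [-34/25 -62/25 2; -48/25 -14/25 6; 0 0 1]
T5·…·T1 = [-68/25 -124/25 4; -72/25 -21/25 9; 0 0 1]
T6·…·T1 = [-204/25 -372/25 12; 144/25 42/25 -18; 0 0 1]

T = [-204/25 -372/25 12; 144/25 42/25 -18; 0 0 1]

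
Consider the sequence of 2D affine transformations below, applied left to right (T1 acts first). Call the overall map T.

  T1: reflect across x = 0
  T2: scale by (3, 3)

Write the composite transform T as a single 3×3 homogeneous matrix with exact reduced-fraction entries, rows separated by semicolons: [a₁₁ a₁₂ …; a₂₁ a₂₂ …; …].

T = [-3 0 0; 0 3 0; 0 0 1]

T1 = [-1 0 0; 0 1 0; 0 0 1]
T2·T1 = [-3 0 0; 0 3 0; 0 0 1]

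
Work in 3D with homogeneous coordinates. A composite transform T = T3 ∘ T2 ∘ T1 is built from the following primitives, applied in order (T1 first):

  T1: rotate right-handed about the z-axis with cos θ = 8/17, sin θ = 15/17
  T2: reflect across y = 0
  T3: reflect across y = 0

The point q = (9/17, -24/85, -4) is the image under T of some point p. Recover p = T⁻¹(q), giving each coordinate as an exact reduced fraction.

p = (0, -3/5, -4)

T1 = [8/17 -15/17 0 0; 15/17 8/17 0 0; 0 0 1 0; 0 0 0 1]
T2·T1 = [8/17 -15/17 0 0; -15/17 -8/17 0 0; 0 0 1 0; 0 0 0 1]
T3·…·T1 = [8/17 -15/17 0 0; 15/17 8/17 0 0; 0 0 1 0; 0 0 0 1]
det M = 1; M⁻¹ = [8/17 15/17 0 0; -15/17 8/17 0 0; 0 0 1 0; 0 0 0 1]
M⁻¹ · (9/17, -24/85, -4)ᵀ = (0, -3/5, -4)ᵀ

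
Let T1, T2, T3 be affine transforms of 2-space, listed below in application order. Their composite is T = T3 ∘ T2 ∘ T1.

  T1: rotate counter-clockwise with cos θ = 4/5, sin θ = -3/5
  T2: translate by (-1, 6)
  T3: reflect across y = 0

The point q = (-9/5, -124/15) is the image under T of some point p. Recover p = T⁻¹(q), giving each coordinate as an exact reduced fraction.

T1 = [4/5 3/5 0; -3/5 4/5 0; 0 0 1]
T2·T1 = [4/5 3/5 -1; -3/5 4/5 6; 0 0 1]
T3·…·T1 = [4/5 3/5 -1; 3/5 -4/5 -6; 0 0 1]
det M = -1; M⁻¹ = [4/5 3/5 22/5; 3/5 -4/5 -21/5; 0 0 1]
M⁻¹ · (-9/5, -124/15)ᵀ = (-2, 4/3)ᵀ

p = (-2, 4/3)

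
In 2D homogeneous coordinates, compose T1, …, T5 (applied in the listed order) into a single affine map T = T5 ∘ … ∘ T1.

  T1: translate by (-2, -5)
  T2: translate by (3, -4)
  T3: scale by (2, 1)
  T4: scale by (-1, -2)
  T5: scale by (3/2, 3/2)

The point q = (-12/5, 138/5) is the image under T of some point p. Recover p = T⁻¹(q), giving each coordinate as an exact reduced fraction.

T1 = [1 0 -2; 0 1 -5; 0 0 1]
T2·T1 = [1 0 1; 0 1 -9; 0 0 1]
T3·…·T1 = [2 0 2; 0 1 -9; 0 0 1]
T4·…·T1 = [-2 0 -2; 0 -2 18; 0 0 1]
T5·…·T1 = [-3 0 -3; 0 -3 27; 0 0 1]
det M = 9; M⁻¹ = [-1/3 0 -1; 0 -1/3 9; 0 0 1]
M⁻¹ · (-12/5, 138/5)ᵀ = (-1/5, -1/5)ᵀ

p = (-1/5, -1/5)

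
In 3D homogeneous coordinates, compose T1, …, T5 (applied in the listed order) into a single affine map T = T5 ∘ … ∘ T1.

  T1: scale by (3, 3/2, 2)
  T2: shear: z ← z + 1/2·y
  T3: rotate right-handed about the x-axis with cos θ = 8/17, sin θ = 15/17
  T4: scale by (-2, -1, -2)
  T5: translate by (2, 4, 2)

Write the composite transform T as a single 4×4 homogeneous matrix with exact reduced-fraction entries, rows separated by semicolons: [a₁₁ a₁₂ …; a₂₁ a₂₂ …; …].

T1 = [3 0 0 0; 0 3/2 0 0; 0 0 2 0; 0 0 0 1]
T2·T1 = [3 0 0 0; 0 3/2 0 0; 0 3/4 2 0; 0 0 0 1]
T3·…·T1 = [3 0 0 0; 0 3/68 -30/17 0; 0 57/34 16/17 0; 0 0 0 1]
T4·…·T1 = [-6 0 0 0; 0 -3/68 30/17 0; 0 -57/17 -32/17 0; 0 0 0 1]
T5·…·T1 = [-6 0 0 2; 0 -3/68 30/17 4; 0 -57/17 -32/17 2; 0 0 0 1]

T = [-6 0 0 2; 0 -3/68 30/17 4; 0 -57/17 -32/17 2; 0 0 0 1]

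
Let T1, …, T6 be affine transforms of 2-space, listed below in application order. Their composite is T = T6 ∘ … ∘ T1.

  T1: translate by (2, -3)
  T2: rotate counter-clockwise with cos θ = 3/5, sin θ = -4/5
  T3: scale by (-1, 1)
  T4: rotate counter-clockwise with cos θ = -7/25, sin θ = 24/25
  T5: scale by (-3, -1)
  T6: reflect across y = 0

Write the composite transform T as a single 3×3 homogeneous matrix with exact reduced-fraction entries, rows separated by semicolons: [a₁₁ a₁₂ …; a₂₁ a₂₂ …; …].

T1 = [1 0 2; 0 1 -3; 0 0 1]
T2·T1 = [3/5 4/5 -6/5; -4/5 3/5 -17/5; 0 0 1]
T3·…·T1 = [-3/5 -4/5 6/5; -4/5 3/5 -17/5; 0 0 1]
T4·…·T1 = [117/125 -44/125 366/125; -44/125 -117/125 263/125; 0 0 1]
T5·…·T1 = [-351/125 132/125 -1098/125; 44/125 117/125 -263/125; 0 0 1]
T6·…·T1 = [-351/125 132/125 -1098/125; -44/125 -117/125 263/125; 0 0 1]

T = [-351/125 132/125 -1098/125; -44/125 -117/125 263/125; 0 0 1]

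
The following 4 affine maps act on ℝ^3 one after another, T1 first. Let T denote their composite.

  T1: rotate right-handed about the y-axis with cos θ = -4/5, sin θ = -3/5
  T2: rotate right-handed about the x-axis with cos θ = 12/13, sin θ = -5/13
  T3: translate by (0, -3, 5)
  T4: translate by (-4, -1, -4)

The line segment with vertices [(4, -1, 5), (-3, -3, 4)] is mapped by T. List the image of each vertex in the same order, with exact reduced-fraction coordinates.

T1 rotate right-handed about the y-axis with cos θ = -4/5, sin θ = -3/5: (4, -1, 5) → (-31/5, -1, -8/5); (-3, -3, 4) → (0, -3, -5)
T2 rotate right-handed about the x-axis with cos θ = 12/13, sin θ = -5/13: (-31/5, -1, -8/5) → (-31/5, -20/13, -71/65); (0, -3, -5) → (0, -61/13, -45/13)
T3 translate by (0, -3, 5): (-31/5, -20/13, -71/65) → (-31/5, -59/13, 254/65); (0, -61/13, -45/13) → (0, -100/13, 20/13)
T4 translate by (-4, -1, -4): (-31/5, -59/13, 254/65) → (-51/5, -72/13, -6/65); (0, -100/13, 20/13) → (-4, -113/13, -32/13)

image vertices: (-51/5, -72/13, -6/65), (-4, -113/13, -32/13)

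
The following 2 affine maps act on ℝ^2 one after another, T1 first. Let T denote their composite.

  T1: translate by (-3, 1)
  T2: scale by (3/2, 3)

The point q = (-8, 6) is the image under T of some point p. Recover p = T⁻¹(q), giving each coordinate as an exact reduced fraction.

T1 = [1 0 -3; 0 1 1; 0 0 1]
T2·T1 = [3/2 0 -9/2; 0 3 3; 0 0 1]
det M = 9/2; M⁻¹ = [2/3 0 3; 0 1/3 -1; 0 0 1]
M⁻¹ · (-8, 6)ᵀ = (-7/3, 1)ᵀ

p = (-7/3, 1)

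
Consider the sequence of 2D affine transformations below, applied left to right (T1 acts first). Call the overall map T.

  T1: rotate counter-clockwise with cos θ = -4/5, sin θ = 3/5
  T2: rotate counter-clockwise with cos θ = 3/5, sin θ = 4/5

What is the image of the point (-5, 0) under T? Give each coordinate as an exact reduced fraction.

T1 rotate counter-clockwise with cos θ = -4/5, sin θ = 3/5: (-5, 0) → (4, -3)
T2 rotate counter-clockwise with cos θ = 3/5, sin θ = 4/5: (4, -3) → (24/5, 7/5)

T(p) = (24/5, 7/5)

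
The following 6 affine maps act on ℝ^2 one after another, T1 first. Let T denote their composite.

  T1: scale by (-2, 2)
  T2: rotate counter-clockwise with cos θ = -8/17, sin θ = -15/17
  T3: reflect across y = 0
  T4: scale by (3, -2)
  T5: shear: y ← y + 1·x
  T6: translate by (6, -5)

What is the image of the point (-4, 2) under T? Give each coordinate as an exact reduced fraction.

T(p) = (90/17, -401/17)

T1 scale by (-2, 2): (-4, 2) → (8, 4)
T2 rotate counter-clockwise with cos θ = -8/17, sin θ = -15/17: (8, 4) → (-4/17, -152/17)
T3 reflect across y = 0: (-4/17, -152/17) → (-4/17, 152/17)
T4 scale by (3, -2): (-4/17, 152/17) → (-12/17, -304/17)
T5 shear: y ← y + 1·x: (-12/17, -304/17) → (-12/17, -316/17)
T6 translate by (6, -5): (-12/17, -316/17) → (90/17, -401/17)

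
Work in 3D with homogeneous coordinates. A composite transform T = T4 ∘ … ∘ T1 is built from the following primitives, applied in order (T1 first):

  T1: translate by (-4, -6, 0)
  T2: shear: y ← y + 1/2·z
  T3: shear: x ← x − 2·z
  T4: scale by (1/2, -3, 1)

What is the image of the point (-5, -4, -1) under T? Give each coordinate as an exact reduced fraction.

T(p) = (-7/2, 63/2, -1)

T1 translate by (-4, -6, 0): (-5, -4, -1) → (-9, -10, -1)
T2 shear: y ← y + 1/2·z: (-9, -10, -1) → (-9, -21/2, -1)
T3 shear: x ← x − 2·z: (-9, -21/2, -1) → (-7, -21/2, -1)
T4 scale by (1/2, -3, 1): (-7, -21/2, -1) → (-7/2, 63/2, -1)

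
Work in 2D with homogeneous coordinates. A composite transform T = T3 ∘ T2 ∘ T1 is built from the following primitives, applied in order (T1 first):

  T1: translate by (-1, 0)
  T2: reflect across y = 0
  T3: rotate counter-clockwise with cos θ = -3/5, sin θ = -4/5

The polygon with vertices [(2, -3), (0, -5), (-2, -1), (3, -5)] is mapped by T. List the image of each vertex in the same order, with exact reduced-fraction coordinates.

image vertices: (9/5, -13/5), (23/5, -11/5), (13/5, 9/5), (14/5, -23/5)

T1 translate by (-1, 0): (2, -3) → (1, -3); (0, -5) → (-1, -5); (-2, -1) → (-3, -1); (3, -5) → (2, -5)
T2 reflect across y = 0: (1, -3) → (1, 3); (-1, -5) → (-1, 5); (-3, -1) → (-3, 1); (2, -5) → (2, 5)
T3 rotate counter-clockwise with cos θ = -3/5, sin θ = -4/5: (1, 3) → (9/5, -13/5); (-1, 5) → (23/5, -11/5); (-3, 1) → (13/5, 9/5); (2, 5) → (14/5, -23/5)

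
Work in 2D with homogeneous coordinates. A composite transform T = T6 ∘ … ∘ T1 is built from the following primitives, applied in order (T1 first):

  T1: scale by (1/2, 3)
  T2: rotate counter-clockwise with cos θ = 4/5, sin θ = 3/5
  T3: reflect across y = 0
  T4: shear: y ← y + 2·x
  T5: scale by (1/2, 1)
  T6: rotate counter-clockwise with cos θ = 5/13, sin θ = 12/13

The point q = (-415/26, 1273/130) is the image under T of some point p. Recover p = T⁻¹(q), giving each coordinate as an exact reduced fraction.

T1 = [1/2 0 0; 0 3 0; 0 0 1]
T2·T1 = [2/5 -9/5 0; 3/10 12/5 0; 0 0 1]
T3·…·T1 = [2/5 -9/5 0; -3/10 -12/5 0; 0 0 1]
T4·…·T1 = [2/5 -9/5 0; 1/2 -6 0; 0 0 1]
T5·…·T1 = [1/5 -9/10 0; 1/2 -6 0; 0 0 1]
T6·…·T1 = [-5/13 135/26 0; 49/130 -204/65 0; 0 0 1]
det M = -3/4; M⁻¹ = [272/65 90/13 0; 98/195 20/39 0; 0 0 1]
M⁻¹ · (-415/26, 1273/130)ᵀ = (1, -3)ᵀ

p = (1, -3)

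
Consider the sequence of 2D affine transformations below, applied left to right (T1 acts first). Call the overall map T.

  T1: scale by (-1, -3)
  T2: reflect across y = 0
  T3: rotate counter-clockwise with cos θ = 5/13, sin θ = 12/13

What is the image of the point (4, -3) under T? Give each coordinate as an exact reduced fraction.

T1 scale by (-1, -3): (4, -3) → (-4, 9)
T2 reflect across y = 0: (-4, 9) → (-4, -9)
T3 rotate counter-clockwise with cos θ = 5/13, sin θ = 12/13: (-4, -9) → (88/13, -93/13)

T(p) = (88/13, -93/13)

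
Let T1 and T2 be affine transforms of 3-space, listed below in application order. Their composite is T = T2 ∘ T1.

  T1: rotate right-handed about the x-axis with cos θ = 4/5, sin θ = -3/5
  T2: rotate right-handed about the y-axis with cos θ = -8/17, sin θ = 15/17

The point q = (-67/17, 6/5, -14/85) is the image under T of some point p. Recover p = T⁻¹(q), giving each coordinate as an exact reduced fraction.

T1 = [1 0 0 0; 0 4/5 3/5 0; 0 -3/5 4/5 0; 0 0 0 1]
T2·T1 = [-8/17 -9/17 12/17 0; 0 4/5 3/5 0; -15/17 24/85 -32/85 0; 0 0 0 1]
det M = 1; M⁻¹ = [-8/17 0 -15/17 0; -9/17 4/5 24/85 0; 12/17 3/5 -32/85 0; 0 0 0 1]
M⁻¹ · (-67/17, 6/5, -14/85)ᵀ = (2, 3, -2)ᵀ

p = (2, 3, -2)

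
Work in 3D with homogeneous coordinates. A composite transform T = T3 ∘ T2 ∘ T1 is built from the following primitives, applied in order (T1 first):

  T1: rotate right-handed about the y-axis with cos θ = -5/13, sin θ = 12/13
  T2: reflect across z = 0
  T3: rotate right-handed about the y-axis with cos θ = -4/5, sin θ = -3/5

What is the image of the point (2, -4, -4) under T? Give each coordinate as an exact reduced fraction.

T(p) = (44/13, -4, -38/13)

T1 rotate right-handed about the y-axis with cos θ = -5/13, sin θ = 12/13: (2, -4, -4) → (-58/13, -4, -4/13)
T2 reflect across z = 0: (-58/13, -4, -4/13) → (-58/13, -4, 4/13)
T3 rotate right-handed about the y-axis with cos θ = -4/5, sin θ = -3/5: (-58/13, -4, 4/13) → (44/13, -4, -38/13)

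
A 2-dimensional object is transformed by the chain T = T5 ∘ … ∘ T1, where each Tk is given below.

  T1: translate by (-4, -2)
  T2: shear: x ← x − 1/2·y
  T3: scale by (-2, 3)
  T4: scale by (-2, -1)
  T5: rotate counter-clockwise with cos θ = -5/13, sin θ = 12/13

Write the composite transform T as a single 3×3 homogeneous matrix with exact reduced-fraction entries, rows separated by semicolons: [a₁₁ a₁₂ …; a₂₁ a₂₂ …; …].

T = [-20/13 46/13 -12/13; 48/13 -9/13 -174/13; 0 0 1]

T1 = [1 0 -4; 0 1 -2; 0 0 1]
T2·T1 = [1 -1/2 -3; 0 1 -2; 0 0 1]
T3·…·T1 = [-2 1 6; 0 3 -6; 0 0 1]
T4·…·T1 = [4 -2 -12; 0 -3 6; 0 0 1]
T5·…·T1 = [-20/13 46/13 -12/13; 48/13 -9/13 -174/13; 0 0 1]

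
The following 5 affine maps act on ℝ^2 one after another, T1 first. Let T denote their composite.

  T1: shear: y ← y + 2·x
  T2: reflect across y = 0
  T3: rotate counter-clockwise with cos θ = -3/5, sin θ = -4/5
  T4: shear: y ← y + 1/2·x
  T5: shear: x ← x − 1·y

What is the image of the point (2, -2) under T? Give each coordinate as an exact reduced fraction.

T1 shear: y ← y + 2·x: (2, -2) → (2, 2)
T2 reflect across y = 0: (2, 2) → (2, -2)
T3 rotate counter-clockwise with cos θ = -3/5, sin θ = -4/5: (2, -2) → (-14/5, -2/5)
T4 shear: y ← y + 1/2·x: (-14/5, -2/5) → (-14/5, -9/5)
T5 shear: x ← x − 1·y: (-14/5, -9/5) → (-1, -9/5)

T(p) = (-1, -9/5)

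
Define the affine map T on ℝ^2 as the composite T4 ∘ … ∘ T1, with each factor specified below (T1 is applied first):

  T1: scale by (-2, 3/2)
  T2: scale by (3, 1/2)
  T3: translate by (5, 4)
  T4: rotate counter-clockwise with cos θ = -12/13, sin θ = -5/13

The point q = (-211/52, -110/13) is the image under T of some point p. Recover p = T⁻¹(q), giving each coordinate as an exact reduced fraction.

p = (-1/3, 3)

T1 = [-2 0 0; 0 3/2 0; 0 0 1]
T2·T1 = [-6 0 0; 0 3/4 0; 0 0 1]
T3·…·T1 = [-6 0 5; 0 3/4 4; 0 0 1]
T4·…·T1 = [72/13 15/52 -40/13; 30/13 -9/13 -73/13; 0 0 1]
det M = -9/2; M⁻¹ = [2/13 5/78 5/6; 20/39 -16/13 -16/3; 0 0 1]
M⁻¹ · (-211/52, -110/13)ᵀ = (-1/3, 3)ᵀ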